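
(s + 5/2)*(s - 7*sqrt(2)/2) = s^2 - 7*sqrt(2)*s/2 + 5*s/2 - 35*sqrt(2)/4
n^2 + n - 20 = (n - 4)*(n + 5)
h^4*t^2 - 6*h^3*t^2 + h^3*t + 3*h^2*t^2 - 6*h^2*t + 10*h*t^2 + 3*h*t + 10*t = (h - 5)*(h - 2)*(h*t + 1)*(h*t + t)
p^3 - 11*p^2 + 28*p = p*(p - 7)*(p - 4)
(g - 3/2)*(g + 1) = g^2 - g/2 - 3/2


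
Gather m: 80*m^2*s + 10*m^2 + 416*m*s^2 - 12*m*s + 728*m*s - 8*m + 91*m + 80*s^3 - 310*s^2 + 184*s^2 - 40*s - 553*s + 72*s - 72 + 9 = m^2*(80*s + 10) + m*(416*s^2 + 716*s + 83) + 80*s^3 - 126*s^2 - 521*s - 63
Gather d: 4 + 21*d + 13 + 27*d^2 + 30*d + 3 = 27*d^2 + 51*d + 20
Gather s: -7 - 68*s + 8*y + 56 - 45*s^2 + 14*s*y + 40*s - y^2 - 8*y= -45*s^2 + s*(14*y - 28) - y^2 + 49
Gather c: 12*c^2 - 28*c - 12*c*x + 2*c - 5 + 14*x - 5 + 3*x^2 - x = 12*c^2 + c*(-12*x - 26) + 3*x^2 + 13*x - 10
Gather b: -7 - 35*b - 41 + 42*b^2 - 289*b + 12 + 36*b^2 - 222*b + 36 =78*b^2 - 546*b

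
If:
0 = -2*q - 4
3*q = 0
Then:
No Solution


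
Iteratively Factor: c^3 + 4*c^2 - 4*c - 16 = (c - 2)*(c^2 + 6*c + 8) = (c - 2)*(c + 2)*(c + 4)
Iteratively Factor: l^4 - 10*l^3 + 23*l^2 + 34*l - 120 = (l - 5)*(l^3 - 5*l^2 - 2*l + 24) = (l - 5)*(l - 3)*(l^2 - 2*l - 8) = (l - 5)*(l - 3)*(l + 2)*(l - 4)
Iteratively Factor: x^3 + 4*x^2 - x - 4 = (x - 1)*(x^2 + 5*x + 4) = (x - 1)*(x + 1)*(x + 4)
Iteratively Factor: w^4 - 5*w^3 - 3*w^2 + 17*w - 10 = (w - 1)*(w^3 - 4*w^2 - 7*w + 10) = (w - 1)^2*(w^2 - 3*w - 10) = (w - 5)*(w - 1)^2*(w + 2)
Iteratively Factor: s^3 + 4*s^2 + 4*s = (s + 2)*(s^2 + 2*s) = s*(s + 2)*(s + 2)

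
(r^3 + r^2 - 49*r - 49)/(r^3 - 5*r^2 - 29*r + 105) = (r^2 + 8*r + 7)/(r^2 + 2*r - 15)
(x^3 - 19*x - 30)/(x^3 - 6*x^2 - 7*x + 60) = (x + 2)/(x - 4)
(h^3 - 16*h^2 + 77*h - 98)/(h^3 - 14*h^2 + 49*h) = (h - 2)/h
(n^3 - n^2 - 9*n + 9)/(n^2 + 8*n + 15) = (n^2 - 4*n + 3)/(n + 5)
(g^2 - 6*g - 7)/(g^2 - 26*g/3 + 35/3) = 3*(g + 1)/(3*g - 5)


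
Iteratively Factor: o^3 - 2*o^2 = (o)*(o^2 - 2*o) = o*(o - 2)*(o)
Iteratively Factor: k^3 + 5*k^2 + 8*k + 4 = (k + 1)*(k^2 + 4*k + 4) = (k + 1)*(k + 2)*(k + 2)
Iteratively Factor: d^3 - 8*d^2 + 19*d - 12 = (d - 1)*(d^2 - 7*d + 12) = (d - 3)*(d - 1)*(d - 4)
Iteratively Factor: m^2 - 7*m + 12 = (m - 4)*(m - 3)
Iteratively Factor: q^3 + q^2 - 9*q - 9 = (q + 1)*(q^2 - 9) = (q - 3)*(q + 1)*(q + 3)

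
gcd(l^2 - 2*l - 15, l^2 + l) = 1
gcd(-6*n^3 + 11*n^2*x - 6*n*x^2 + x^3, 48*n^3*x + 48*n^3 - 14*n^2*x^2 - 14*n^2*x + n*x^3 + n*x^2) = 1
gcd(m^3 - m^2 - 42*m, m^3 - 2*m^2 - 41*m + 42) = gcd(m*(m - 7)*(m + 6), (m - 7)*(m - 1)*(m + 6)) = m^2 - m - 42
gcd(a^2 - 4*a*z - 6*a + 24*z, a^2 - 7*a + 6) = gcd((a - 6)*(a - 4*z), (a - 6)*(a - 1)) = a - 6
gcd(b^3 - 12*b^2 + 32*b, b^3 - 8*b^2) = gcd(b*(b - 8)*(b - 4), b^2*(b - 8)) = b^2 - 8*b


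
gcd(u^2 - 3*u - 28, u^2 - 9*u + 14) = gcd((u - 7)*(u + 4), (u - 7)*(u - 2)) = u - 7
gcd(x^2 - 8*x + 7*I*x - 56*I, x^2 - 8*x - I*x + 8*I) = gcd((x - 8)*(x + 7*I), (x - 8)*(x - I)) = x - 8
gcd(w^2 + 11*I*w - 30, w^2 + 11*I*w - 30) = w^2 + 11*I*w - 30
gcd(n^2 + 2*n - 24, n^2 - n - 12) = n - 4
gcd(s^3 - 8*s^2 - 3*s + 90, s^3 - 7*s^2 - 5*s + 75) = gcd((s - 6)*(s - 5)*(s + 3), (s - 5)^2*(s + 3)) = s^2 - 2*s - 15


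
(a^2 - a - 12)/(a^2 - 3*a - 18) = (a - 4)/(a - 6)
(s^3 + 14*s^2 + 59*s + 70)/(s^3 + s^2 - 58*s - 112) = (s + 5)/(s - 8)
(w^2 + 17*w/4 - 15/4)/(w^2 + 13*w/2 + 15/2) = (4*w - 3)/(2*(2*w + 3))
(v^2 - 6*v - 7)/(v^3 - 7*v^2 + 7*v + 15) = (v - 7)/(v^2 - 8*v + 15)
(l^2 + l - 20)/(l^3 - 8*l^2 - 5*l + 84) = (l + 5)/(l^2 - 4*l - 21)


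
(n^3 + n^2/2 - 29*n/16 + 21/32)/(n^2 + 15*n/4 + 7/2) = (8*n^2 - 10*n + 3)/(8*(n + 2))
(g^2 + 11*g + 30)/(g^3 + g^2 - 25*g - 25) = (g + 6)/(g^2 - 4*g - 5)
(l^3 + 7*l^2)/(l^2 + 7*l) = l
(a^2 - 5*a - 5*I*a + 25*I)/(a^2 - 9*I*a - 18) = (-a^2 + 5*a + 5*I*a - 25*I)/(-a^2 + 9*I*a + 18)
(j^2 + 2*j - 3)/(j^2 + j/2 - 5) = 2*(j^2 + 2*j - 3)/(2*j^2 + j - 10)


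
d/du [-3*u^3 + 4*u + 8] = 4 - 9*u^2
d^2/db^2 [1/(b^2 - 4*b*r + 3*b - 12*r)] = 2*(-b^2 + 4*b*r - 3*b + 12*r + (2*b - 4*r + 3)^2)/(b^2 - 4*b*r + 3*b - 12*r)^3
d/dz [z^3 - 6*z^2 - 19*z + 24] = 3*z^2 - 12*z - 19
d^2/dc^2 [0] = 0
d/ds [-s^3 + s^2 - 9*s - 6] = -3*s^2 + 2*s - 9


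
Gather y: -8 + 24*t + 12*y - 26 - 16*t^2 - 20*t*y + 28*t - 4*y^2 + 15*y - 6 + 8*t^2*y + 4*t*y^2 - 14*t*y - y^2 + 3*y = -16*t^2 + 52*t + y^2*(4*t - 5) + y*(8*t^2 - 34*t + 30) - 40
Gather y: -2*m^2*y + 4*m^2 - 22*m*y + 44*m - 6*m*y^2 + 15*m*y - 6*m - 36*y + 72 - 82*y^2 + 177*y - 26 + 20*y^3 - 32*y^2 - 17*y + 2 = 4*m^2 + 38*m + 20*y^3 + y^2*(-6*m - 114) + y*(-2*m^2 - 7*m + 124) + 48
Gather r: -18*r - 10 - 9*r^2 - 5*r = -9*r^2 - 23*r - 10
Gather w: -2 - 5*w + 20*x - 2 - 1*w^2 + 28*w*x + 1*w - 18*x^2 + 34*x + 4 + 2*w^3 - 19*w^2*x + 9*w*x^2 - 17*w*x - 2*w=2*w^3 + w^2*(-19*x - 1) + w*(9*x^2 + 11*x - 6) - 18*x^2 + 54*x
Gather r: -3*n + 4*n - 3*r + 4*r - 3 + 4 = n + r + 1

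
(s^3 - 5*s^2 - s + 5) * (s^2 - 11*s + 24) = s^5 - 16*s^4 + 78*s^3 - 104*s^2 - 79*s + 120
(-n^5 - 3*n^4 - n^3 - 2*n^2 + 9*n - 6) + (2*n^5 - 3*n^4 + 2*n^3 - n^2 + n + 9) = n^5 - 6*n^4 + n^3 - 3*n^2 + 10*n + 3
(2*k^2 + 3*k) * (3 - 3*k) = -6*k^3 - 3*k^2 + 9*k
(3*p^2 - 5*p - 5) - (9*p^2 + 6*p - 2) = -6*p^2 - 11*p - 3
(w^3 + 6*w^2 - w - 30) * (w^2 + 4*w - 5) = w^5 + 10*w^4 + 18*w^3 - 64*w^2 - 115*w + 150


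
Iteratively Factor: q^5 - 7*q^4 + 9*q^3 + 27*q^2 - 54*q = (q + 2)*(q^4 - 9*q^3 + 27*q^2 - 27*q) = q*(q + 2)*(q^3 - 9*q^2 + 27*q - 27) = q*(q - 3)*(q + 2)*(q^2 - 6*q + 9) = q*(q - 3)^2*(q + 2)*(q - 3)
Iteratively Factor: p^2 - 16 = (p - 4)*(p + 4)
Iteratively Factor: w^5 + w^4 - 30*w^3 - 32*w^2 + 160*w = (w)*(w^4 + w^3 - 30*w^2 - 32*w + 160) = w*(w - 2)*(w^3 + 3*w^2 - 24*w - 80) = w*(w - 2)*(w + 4)*(w^2 - w - 20) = w*(w - 2)*(w + 4)^2*(w - 5)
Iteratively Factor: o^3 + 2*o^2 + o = (o)*(o^2 + 2*o + 1) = o*(o + 1)*(o + 1)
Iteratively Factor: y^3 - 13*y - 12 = (y - 4)*(y^2 + 4*y + 3) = (y - 4)*(y + 1)*(y + 3)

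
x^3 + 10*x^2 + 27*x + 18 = (x + 1)*(x + 3)*(x + 6)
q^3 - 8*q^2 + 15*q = q*(q - 5)*(q - 3)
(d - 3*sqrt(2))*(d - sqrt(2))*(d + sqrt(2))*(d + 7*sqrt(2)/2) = d^4 + sqrt(2)*d^3/2 - 23*d^2 - sqrt(2)*d + 42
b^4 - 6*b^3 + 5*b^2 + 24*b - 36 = (b - 3)^2*(b - 2)*(b + 2)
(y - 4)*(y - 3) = y^2 - 7*y + 12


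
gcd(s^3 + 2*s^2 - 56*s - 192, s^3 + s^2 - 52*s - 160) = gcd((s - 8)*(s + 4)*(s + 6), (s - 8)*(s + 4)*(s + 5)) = s^2 - 4*s - 32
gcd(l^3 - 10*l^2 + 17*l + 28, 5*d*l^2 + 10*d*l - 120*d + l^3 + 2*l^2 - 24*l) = l - 4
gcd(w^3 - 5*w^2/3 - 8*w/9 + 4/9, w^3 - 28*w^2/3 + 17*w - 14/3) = w^2 - 7*w/3 + 2/3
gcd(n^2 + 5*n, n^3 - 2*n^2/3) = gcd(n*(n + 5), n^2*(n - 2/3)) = n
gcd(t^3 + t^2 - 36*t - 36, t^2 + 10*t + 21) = 1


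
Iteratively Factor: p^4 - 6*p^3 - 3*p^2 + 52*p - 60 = (p - 2)*(p^3 - 4*p^2 - 11*p + 30) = (p - 2)*(p + 3)*(p^2 - 7*p + 10) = (p - 5)*(p - 2)*(p + 3)*(p - 2)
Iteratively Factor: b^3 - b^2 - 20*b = (b + 4)*(b^2 - 5*b) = (b - 5)*(b + 4)*(b)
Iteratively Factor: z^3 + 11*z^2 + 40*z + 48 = (z + 4)*(z^2 + 7*z + 12) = (z + 4)^2*(z + 3)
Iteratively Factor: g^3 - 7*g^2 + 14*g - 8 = (g - 1)*(g^2 - 6*g + 8) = (g - 2)*(g - 1)*(g - 4)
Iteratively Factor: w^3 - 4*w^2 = (w - 4)*(w^2) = w*(w - 4)*(w)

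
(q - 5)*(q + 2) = q^2 - 3*q - 10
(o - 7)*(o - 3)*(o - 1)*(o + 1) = o^4 - 10*o^3 + 20*o^2 + 10*o - 21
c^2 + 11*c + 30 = (c + 5)*(c + 6)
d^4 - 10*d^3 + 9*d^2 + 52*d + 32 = (d - 8)*(d - 4)*(d + 1)^2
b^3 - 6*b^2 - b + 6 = (b - 6)*(b - 1)*(b + 1)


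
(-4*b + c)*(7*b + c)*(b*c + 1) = -28*b^3*c + 3*b^2*c^2 - 28*b^2 + b*c^3 + 3*b*c + c^2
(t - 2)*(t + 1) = t^2 - t - 2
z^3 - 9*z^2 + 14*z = z*(z - 7)*(z - 2)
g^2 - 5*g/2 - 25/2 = (g - 5)*(g + 5/2)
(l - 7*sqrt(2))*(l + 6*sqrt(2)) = l^2 - sqrt(2)*l - 84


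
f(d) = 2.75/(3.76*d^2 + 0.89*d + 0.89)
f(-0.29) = 2.90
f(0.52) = 1.16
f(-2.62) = 0.11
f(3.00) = 0.07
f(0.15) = 2.48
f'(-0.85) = 1.86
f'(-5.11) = 0.01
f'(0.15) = -4.52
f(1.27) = 0.34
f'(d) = 2.75*(-7.52*d - 0.89)/(3.76*d^2 + 0.89*d + 0.89)^2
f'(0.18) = -4.49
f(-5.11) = 0.03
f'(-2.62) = 0.09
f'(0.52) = -2.35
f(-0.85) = 0.96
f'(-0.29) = 3.95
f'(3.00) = -0.05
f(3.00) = 0.07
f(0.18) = 2.35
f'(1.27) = -0.44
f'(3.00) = -0.05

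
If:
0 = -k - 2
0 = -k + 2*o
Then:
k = -2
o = -1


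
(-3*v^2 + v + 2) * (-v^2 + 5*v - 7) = 3*v^4 - 16*v^3 + 24*v^2 + 3*v - 14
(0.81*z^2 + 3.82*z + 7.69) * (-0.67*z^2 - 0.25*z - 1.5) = -0.5427*z^4 - 2.7619*z^3 - 7.3223*z^2 - 7.6525*z - 11.535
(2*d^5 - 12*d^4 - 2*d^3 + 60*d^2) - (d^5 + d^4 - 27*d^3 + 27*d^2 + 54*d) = d^5 - 13*d^4 + 25*d^3 + 33*d^2 - 54*d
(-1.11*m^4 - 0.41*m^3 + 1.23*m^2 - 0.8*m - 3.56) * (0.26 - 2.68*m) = 2.9748*m^5 + 0.8102*m^4 - 3.403*m^3 + 2.4638*m^2 + 9.3328*m - 0.9256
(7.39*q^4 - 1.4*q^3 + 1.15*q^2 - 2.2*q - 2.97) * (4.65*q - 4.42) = 34.3635*q^5 - 39.1738*q^4 + 11.5355*q^3 - 15.313*q^2 - 4.0865*q + 13.1274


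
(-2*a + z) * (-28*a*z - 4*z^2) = 56*a^2*z - 20*a*z^2 - 4*z^3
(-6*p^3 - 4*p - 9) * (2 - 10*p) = 60*p^4 - 12*p^3 + 40*p^2 + 82*p - 18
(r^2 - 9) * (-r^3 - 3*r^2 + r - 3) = -r^5 - 3*r^4 + 10*r^3 + 24*r^2 - 9*r + 27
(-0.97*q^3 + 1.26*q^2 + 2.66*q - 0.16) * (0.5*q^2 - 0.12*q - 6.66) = -0.485*q^5 + 0.7464*q^4 + 7.639*q^3 - 8.7908*q^2 - 17.6964*q + 1.0656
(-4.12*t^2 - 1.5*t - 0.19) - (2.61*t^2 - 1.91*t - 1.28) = -6.73*t^2 + 0.41*t + 1.09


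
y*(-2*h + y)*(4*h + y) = -8*h^2*y + 2*h*y^2 + y^3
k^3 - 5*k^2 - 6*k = k*(k - 6)*(k + 1)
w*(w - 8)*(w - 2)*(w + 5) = w^4 - 5*w^3 - 34*w^2 + 80*w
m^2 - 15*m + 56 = (m - 8)*(m - 7)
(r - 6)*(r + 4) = r^2 - 2*r - 24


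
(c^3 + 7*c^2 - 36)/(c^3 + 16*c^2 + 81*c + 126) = (c - 2)/(c + 7)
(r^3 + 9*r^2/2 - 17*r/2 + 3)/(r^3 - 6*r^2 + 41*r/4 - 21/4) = 2*(2*r^2 + 11*r - 6)/(4*r^2 - 20*r + 21)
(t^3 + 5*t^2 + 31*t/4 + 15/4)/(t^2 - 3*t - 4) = (t^2 + 4*t + 15/4)/(t - 4)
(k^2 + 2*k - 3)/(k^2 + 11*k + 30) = (k^2 + 2*k - 3)/(k^2 + 11*k + 30)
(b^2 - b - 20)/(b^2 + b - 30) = (b + 4)/(b + 6)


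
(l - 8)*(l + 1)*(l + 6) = l^3 - l^2 - 50*l - 48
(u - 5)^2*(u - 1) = u^3 - 11*u^2 + 35*u - 25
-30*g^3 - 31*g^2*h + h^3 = (-6*g + h)*(g + h)*(5*g + h)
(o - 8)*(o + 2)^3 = o^4 - 2*o^3 - 36*o^2 - 88*o - 64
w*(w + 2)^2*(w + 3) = w^4 + 7*w^3 + 16*w^2 + 12*w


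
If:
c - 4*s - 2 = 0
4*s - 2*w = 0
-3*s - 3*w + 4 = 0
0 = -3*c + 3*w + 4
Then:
No Solution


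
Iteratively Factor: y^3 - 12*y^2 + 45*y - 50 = (y - 5)*(y^2 - 7*y + 10) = (y - 5)*(y - 2)*(y - 5)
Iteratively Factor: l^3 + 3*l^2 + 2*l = (l)*(l^2 + 3*l + 2) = l*(l + 1)*(l + 2)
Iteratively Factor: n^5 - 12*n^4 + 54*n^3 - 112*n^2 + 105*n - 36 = (n - 1)*(n^4 - 11*n^3 + 43*n^2 - 69*n + 36) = (n - 3)*(n - 1)*(n^3 - 8*n^2 + 19*n - 12) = (n - 3)^2*(n - 1)*(n^2 - 5*n + 4) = (n - 3)^2*(n - 1)^2*(n - 4)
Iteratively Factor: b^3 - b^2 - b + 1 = (b - 1)*(b^2 - 1) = (b - 1)^2*(b + 1)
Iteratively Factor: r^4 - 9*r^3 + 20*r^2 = (r - 5)*(r^3 - 4*r^2) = r*(r - 5)*(r^2 - 4*r) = r*(r - 5)*(r - 4)*(r)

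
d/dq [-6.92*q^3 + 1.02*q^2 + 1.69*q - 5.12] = -20.76*q^2 + 2.04*q + 1.69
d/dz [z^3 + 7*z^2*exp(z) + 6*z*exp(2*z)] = 7*z^2*exp(z) + 3*z^2 + 12*z*exp(2*z) + 14*z*exp(z) + 6*exp(2*z)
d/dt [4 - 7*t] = -7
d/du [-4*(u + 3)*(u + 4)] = -8*u - 28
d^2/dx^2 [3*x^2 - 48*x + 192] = 6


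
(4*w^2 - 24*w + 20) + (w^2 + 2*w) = 5*w^2 - 22*w + 20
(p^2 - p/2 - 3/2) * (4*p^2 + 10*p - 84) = 4*p^4 + 8*p^3 - 95*p^2 + 27*p + 126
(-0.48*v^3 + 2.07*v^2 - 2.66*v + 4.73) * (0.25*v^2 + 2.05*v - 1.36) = -0.12*v^5 - 0.4665*v^4 + 4.2313*v^3 - 7.0857*v^2 + 13.3141*v - 6.4328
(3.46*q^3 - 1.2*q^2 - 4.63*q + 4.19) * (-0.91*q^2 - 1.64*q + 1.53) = -3.1486*q^5 - 4.5824*q^4 + 11.4751*q^3 + 1.9443*q^2 - 13.9555*q + 6.4107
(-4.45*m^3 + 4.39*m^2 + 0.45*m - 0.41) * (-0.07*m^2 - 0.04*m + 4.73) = 0.3115*m^5 - 0.1293*m^4 - 21.2556*m^3 + 20.7754*m^2 + 2.1449*m - 1.9393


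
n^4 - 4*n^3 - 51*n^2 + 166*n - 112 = (n - 8)*(n - 2)*(n - 1)*(n + 7)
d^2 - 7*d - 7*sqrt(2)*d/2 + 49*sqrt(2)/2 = (d - 7)*(d - 7*sqrt(2)/2)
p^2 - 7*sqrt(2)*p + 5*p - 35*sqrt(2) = (p + 5)*(p - 7*sqrt(2))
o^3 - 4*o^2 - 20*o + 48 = (o - 6)*(o - 2)*(o + 4)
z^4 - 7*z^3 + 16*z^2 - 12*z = z*(z - 3)*(z - 2)^2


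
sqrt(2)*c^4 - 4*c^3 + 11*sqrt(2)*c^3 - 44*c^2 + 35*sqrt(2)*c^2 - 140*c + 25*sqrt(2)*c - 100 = (c + 5)^2*(c - 2*sqrt(2))*(sqrt(2)*c + sqrt(2))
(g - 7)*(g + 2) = g^2 - 5*g - 14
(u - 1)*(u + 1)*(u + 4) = u^3 + 4*u^2 - u - 4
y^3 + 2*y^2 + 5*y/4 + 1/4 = (y + 1/2)^2*(y + 1)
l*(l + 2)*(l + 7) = l^3 + 9*l^2 + 14*l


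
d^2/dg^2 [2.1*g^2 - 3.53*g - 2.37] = 4.20000000000000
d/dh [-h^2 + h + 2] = 1 - 2*h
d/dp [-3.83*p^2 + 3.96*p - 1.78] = 3.96 - 7.66*p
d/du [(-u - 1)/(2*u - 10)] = 3/(u^2 - 10*u + 25)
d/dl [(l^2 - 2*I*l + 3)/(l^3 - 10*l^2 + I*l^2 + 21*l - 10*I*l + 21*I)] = (-l^2 + 6*I*l + 21 - 30*I)/(l^4 - 20*l^3 + 142*l^2 - 420*l + 441)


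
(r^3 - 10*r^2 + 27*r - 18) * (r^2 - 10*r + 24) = r^5 - 20*r^4 + 151*r^3 - 528*r^2 + 828*r - 432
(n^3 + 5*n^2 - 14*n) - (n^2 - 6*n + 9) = n^3 + 4*n^2 - 8*n - 9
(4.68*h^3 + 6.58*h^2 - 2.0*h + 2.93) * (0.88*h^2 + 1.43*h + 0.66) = 4.1184*h^5 + 12.4828*h^4 + 10.7382*h^3 + 4.0612*h^2 + 2.8699*h + 1.9338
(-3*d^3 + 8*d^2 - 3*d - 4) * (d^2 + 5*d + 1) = -3*d^5 - 7*d^4 + 34*d^3 - 11*d^2 - 23*d - 4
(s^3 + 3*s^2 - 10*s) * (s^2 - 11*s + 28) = s^5 - 8*s^4 - 15*s^3 + 194*s^2 - 280*s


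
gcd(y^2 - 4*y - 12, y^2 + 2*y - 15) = 1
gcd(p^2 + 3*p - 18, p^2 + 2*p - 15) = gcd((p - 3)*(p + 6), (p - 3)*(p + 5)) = p - 3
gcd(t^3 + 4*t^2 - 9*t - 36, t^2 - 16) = t + 4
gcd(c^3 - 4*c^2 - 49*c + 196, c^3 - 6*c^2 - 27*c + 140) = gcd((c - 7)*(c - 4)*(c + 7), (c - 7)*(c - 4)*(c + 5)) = c^2 - 11*c + 28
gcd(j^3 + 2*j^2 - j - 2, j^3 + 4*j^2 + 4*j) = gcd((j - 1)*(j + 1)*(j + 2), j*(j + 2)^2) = j + 2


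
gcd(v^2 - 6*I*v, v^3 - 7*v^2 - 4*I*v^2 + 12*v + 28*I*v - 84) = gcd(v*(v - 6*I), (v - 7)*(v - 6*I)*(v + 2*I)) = v - 6*I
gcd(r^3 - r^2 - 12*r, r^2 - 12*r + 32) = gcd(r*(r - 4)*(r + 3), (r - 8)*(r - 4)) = r - 4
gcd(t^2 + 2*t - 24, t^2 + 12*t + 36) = t + 6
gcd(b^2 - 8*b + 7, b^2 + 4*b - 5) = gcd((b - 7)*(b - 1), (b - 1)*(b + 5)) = b - 1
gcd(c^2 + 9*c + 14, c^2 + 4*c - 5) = 1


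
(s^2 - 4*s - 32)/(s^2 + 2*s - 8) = (s - 8)/(s - 2)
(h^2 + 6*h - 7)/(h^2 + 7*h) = (h - 1)/h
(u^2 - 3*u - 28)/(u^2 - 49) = (u + 4)/(u + 7)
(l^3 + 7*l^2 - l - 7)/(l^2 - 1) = l + 7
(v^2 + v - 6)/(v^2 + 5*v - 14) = (v + 3)/(v + 7)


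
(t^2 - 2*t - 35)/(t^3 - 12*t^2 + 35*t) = (t + 5)/(t*(t - 5))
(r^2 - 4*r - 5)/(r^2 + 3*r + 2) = (r - 5)/(r + 2)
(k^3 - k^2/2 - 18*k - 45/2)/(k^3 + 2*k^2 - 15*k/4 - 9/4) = 2*(2*k^2 - 7*k - 15)/(4*k^2 - 4*k - 3)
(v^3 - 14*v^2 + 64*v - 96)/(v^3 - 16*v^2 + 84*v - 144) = (v - 4)/(v - 6)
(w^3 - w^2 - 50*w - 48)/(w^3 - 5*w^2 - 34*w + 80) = (w^2 + 7*w + 6)/(w^2 + 3*w - 10)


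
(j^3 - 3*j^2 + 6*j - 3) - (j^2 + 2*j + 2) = j^3 - 4*j^2 + 4*j - 5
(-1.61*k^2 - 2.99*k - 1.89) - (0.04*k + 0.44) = -1.61*k^2 - 3.03*k - 2.33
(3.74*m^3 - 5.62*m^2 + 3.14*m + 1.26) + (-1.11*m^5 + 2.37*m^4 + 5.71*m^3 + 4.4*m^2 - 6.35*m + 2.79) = -1.11*m^5 + 2.37*m^4 + 9.45*m^3 - 1.22*m^2 - 3.21*m + 4.05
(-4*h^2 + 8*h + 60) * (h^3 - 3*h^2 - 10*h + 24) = -4*h^5 + 20*h^4 + 76*h^3 - 356*h^2 - 408*h + 1440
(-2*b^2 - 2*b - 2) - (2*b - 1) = -2*b^2 - 4*b - 1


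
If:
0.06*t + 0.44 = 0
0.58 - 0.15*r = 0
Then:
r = 3.87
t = -7.33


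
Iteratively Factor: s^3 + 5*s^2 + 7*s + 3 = (s + 1)*(s^2 + 4*s + 3) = (s + 1)*(s + 3)*(s + 1)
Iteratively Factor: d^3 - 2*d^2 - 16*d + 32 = (d - 2)*(d^2 - 16) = (d - 2)*(d + 4)*(d - 4)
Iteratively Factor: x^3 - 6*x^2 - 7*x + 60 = (x - 5)*(x^2 - x - 12) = (x - 5)*(x - 4)*(x + 3)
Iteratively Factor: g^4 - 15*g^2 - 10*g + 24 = (g - 4)*(g^3 + 4*g^2 + g - 6) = (g - 4)*(g + 2)*(g^2 + 2*g - 3) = (g - 4)*(g - 1)*(g + 2)*(g + 3)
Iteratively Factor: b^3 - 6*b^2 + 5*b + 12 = (b + 1)*(b^2 - 7*b + 12) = (b - 4)*(b + 1)*(b - 3)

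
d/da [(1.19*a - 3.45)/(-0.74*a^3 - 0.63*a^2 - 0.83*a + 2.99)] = (1.7612*a^3 - 6.9093*a^2 - 4.347*a + 0.6946)/(0.5476*a^6 + 0.9324*a^5 + 1.6253*a^4 - 3.3794*a^3 - 3.0785*a^2 - 4.9634*a + 8.9401)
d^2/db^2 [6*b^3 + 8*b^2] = 36*b + 16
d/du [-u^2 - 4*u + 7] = -2*u - 4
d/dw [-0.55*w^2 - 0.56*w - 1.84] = -1.1*w - 0.56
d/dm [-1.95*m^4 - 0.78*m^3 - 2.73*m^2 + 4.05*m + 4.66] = -7.8*m^3 - 2.34*m^2 - 5.46*m + 4.05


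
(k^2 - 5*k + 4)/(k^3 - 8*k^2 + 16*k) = (k - 1)/(k*(k - 4))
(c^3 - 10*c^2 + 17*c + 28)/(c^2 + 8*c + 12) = (c^3 - 10*c^2 + 17*c + 28)/(c^2 + 8*c + 12)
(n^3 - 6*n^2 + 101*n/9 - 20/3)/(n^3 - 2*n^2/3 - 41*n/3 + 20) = (n - 4/3)/(n + 4)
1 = 1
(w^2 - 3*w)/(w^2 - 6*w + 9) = w/(w - 3)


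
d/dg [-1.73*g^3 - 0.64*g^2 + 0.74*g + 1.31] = -5.19*g^2 - 1.28*g + 0.74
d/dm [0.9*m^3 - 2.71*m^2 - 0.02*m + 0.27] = 2.7*m^2 - 5.42*m - 0.02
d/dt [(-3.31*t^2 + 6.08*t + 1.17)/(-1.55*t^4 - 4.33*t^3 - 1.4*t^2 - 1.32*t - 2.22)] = (-10.261*t^5 + 13.9397*t^4 + 59.9068*t^3 + 28.0795*t^2 + 17.9724*t - 11.9532)/(2.4025*t^8 + 13.423*t^7 + 23.0889*t^6 + 16.216*t^5 + 20.2732*t^4 + 22.9212*t^3 + 7.9584*t^2 + 5.8608*t + 4.9284)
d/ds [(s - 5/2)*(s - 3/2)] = 2*s - 4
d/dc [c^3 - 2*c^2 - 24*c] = 3*c^2 - 4*c - 24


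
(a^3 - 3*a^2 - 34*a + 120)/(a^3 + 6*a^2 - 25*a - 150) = (a - 4)/(a + 5)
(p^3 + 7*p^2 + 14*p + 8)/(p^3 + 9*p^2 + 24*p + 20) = (p^2 + 5*p + 4)/(p^2 + 7*p + 10)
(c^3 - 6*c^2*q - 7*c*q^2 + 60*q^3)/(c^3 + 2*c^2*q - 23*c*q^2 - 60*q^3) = (c - 4*q)/(c + 4*q)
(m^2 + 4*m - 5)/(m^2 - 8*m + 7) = (m + 5)/(m - 7)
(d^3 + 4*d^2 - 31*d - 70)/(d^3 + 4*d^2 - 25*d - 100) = (d^2 + 9*d + 14)/(d^2 + 9*d + 20)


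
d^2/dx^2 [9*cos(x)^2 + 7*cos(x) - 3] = -7*cos(x) - 18*cos(2*x)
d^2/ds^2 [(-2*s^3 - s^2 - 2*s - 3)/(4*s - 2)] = (-8*s^3 + 12*s^2 - 6*s - 17)/(8*s^3 - 12*s^2 + 6*s - 1)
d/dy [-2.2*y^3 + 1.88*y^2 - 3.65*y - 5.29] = -6.6*y^2 + 3.76*y - 3.65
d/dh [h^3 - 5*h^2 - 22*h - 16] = 3*h^2 - 10*h - 22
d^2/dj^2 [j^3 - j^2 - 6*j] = 6*j - 2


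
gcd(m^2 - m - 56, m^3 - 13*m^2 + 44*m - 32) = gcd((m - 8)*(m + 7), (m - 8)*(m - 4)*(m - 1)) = m - 8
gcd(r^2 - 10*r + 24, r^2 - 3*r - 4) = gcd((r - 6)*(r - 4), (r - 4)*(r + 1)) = r - 4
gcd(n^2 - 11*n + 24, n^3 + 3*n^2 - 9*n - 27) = n - 3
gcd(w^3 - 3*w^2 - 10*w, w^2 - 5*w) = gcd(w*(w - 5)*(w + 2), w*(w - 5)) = w^2 - 5*w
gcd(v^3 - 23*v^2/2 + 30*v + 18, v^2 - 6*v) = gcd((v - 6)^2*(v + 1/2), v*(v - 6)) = v - 6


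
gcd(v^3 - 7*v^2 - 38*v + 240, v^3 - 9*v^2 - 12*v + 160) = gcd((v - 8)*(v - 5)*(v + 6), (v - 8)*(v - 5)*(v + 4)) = v^2 - 13*v + 40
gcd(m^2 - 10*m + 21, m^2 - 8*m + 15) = m - 3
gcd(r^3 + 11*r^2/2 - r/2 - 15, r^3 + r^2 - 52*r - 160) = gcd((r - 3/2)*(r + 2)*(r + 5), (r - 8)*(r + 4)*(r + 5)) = r + 5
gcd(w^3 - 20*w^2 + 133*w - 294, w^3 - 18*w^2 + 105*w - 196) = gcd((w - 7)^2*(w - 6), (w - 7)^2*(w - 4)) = w^2 - 14*w + 49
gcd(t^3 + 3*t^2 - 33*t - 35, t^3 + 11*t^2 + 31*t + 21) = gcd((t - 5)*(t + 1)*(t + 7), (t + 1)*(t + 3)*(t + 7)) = t^2 + 8*t + 7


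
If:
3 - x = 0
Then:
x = 3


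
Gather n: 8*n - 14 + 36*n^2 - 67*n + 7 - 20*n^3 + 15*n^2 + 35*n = -20*n^3 + 51*n^2 - 24*n - 7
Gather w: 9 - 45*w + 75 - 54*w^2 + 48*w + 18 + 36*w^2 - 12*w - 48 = -18*w^2 - 9*w + 54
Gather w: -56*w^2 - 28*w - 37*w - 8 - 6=-56*w^2 - 65*w - 14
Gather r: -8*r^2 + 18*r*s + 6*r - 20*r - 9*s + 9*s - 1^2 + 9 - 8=-8*r^2 + r*(18*s - 14)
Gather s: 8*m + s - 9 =8*m + s - 9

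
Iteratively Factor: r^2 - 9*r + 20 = (r - 4)*(r - 5)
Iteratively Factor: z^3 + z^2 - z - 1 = (z - 1)*(z^2 + 2*z + 1) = (z - 1)*(z + 1)*(z + 1)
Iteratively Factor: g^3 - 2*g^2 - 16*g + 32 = (g + 4)*(g^2 - 6*g + 8) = (g - 4)*(g + 4)*(g - 2)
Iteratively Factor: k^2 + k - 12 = (k + 4)*(k - 3)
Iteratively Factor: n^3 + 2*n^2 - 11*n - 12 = (n + 4)*(n^2 - 2*n - 3) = (n + 1)*(n + 4)*(n - 3)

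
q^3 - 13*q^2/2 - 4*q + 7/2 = (q - 7)*(q - 1/2)*(q + 1)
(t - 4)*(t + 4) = t^2 - 16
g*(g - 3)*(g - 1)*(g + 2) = g^4 - 2*g^3 - 5*g^2 + 6*g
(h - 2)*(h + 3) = h^2 + h - 6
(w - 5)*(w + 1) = w^2 - 4*w - 5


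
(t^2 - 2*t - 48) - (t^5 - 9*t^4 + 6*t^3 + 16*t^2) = -t^5 + 9*t^4 - 6*t^3 - 15*t^2 - 2*t - 48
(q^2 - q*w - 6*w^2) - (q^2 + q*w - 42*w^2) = -2*q*w + 36*w^2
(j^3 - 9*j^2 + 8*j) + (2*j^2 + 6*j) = j^3 - 7*j^2 + 14*j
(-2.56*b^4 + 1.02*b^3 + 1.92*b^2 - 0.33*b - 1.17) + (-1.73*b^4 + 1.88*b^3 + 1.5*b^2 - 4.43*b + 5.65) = -4.29*b^4 + 2.9*b^3 + 3.42*b^2 - 4.76*b + 4.48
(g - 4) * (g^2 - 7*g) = g^3 - 11*g^2 + 28*g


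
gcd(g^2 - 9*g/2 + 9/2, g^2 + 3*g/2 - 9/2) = g - 3/2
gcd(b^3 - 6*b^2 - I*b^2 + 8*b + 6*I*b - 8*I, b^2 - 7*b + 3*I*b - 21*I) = 1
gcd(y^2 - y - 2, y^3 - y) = y + 1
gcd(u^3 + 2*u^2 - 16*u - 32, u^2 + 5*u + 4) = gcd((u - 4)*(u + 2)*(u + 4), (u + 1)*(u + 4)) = u + 4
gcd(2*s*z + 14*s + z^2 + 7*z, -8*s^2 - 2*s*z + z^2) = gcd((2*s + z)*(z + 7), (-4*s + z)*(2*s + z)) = 2*s + z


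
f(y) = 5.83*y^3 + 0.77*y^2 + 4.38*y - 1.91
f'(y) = 17.49*y^2 + 1.54*y + 4.38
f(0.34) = -0.10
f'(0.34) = 6.93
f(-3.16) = -192.02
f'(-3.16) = 174.16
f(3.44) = 259.59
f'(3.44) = 216.65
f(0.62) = 2.49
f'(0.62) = 12.06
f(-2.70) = -122.87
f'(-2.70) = 127.72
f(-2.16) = -66.53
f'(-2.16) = 82.65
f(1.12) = 12.15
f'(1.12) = 28.04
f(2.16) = 69.90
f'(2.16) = 89.31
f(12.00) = 10235.77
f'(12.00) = 2541.42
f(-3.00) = -165.53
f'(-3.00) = 157.17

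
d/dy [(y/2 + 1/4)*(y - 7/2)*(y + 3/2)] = 3*y^2/2 - 3*y/2 - 25/8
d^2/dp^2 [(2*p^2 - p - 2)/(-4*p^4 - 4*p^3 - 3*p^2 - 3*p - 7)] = 2*(-96*p^8 + 440*p^6 + 708*p^5 + 1152*p^4 + 367*p^3 - 252*p^2 - 177*p - 143)/(64*p^12 + 192*p^11 + 336*p^10 + 496*p^9 + 876*p^8 + 1140*p^7 + 1191*p^6 + 1197*p^5 + 1362*p^4 + 993*p^3 + 630*p^2 + 441*p + 343)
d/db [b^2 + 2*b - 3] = 2*b + 2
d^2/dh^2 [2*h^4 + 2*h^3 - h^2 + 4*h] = 24*h^2 + 12*h - 2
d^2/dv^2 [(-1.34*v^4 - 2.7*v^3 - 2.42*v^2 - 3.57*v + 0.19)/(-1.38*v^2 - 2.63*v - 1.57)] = (5.10379199999999*v^6 + 29.180376*v^5 + 73.03134*v^4 + 110.210644*v^3 + 72.896964*v^2 - 10.614708*v - 19.356772)/(2.628072*v^6 + 15.025716*v^5 + 37.60569*v^4 + 52.380395*v^3 + 42.783285*v^2 + 19.448061*v + 3.869893)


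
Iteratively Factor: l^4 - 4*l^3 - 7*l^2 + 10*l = (l + 2)*(l^3 - 6*l^2 + 5*l) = (l - 1)*(l + 2)*(l^2 - 5*l) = l*(l - 1)*(l + 2)*(l - 5)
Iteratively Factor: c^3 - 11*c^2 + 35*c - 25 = (c - 5)*(c^2 - 6*c + 5) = (c - 5)*(c - 1)*(c - 5)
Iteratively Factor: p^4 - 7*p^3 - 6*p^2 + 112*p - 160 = (p - 4)*(p^3 - 3*p^2 - 18*p + 40) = (p - 4)*(p - 2)*(p^2 - p - 20) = (p - 4)*(p - 2)*(p + 4)*(p - 5)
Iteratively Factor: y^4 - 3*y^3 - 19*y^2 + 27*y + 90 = (y - 5)*(y^3 + 2*y^2 - 9*y - 18) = (y - 5)*(y - 3)*(y^2 + 5*y + 6) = (y - 5)*(y - 3)*(y + 3)*(y + 2)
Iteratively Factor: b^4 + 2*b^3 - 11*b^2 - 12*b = (b + 1)*(b^3 + b^2 - 12*b) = (b - 3)*(b + 1)*(b^2 + 4*b) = (b - 3)*(b + 1)*(b + 4)*(b)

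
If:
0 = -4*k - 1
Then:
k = -1/4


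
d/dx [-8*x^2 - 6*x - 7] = -16*x - 6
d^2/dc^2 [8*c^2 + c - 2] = 16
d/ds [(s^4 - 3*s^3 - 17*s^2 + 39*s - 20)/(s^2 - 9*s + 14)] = 2*(s^5 - 15*s^4 + 55*s^3 - 6*s^2 - 218*s + 183)/(s^4 - 18*s^3 + 109*s^2 - 252*s + 196)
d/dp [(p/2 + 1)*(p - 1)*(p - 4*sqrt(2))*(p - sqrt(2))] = 2*p^3 - 15*sqrt(2)*p^2/2 + 3*p^2/2 - 5*sqrt(2)*p + 6*p + 4 + 5*sqrt(2)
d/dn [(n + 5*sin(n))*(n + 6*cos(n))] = -(n + 5*sin(n))*(6*sin(n) - 1) + (n + 6*cos(n))*(5*cos(n) + 1)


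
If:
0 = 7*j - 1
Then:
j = 1/7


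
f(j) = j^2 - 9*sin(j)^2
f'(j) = 2*j - 18*sin(j)*cos(j)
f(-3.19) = 10.16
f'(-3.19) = -5.51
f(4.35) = 11.05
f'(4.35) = 2.73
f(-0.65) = -2.87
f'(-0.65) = 7.37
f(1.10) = -5.94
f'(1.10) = -5.08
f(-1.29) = -6.64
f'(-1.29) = 2.21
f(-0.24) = -0.45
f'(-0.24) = 3.68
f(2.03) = -3.11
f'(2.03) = 11.21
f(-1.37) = -6.77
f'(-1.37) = 0.78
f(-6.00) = 35.30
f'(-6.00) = -16.83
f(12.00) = 141.41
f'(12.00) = 32.15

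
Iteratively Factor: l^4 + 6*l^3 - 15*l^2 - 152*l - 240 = (l - 5)*(l^3 + 11*l^2 + 40*l + 48) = (l - 5)*(l + 4)*(l^2 + 7*l + 12) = (l - 5)*(l + 4)^2*(l + 3)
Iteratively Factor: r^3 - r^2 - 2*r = (r)*(r^2 - r - 2) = r*(r + 1)*(r - 2)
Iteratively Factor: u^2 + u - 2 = (u - 1)*(u + 2)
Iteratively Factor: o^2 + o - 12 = (o + 4)*(o - 3)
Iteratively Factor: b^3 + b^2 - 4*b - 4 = (b - 2)*(b^2 + 3*b + 2) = (b - 2)*(b + 1)*(b + 2)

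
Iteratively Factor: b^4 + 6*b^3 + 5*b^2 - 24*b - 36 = (b + 3)*(b^3 + 3*b^2 - 4*b - 12) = (b + 3)^2*(b^2 - 4) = (b + 2)*(b + 3)^2*(b - 2)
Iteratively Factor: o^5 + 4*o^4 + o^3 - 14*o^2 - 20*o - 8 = (o + 2)*(o^4 + 2*o^3 - 3*o^2 - 8*o - 4) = (o + 2)^2*(o^3 - 3*o - 2) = (o + 1)*(o + 2)^2*(o^2 - o - 2) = (o + 1)^2*(o + 2)^2*(o - 2)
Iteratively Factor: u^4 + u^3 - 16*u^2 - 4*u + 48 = (u - 3)*(u^3 + 4*u^2 - 4*u - 16) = (u - 3)*(u - 2)*(u^2 + 6*u + 8) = (u - 3)*(u - 2)*(u + 4)*(u + 2)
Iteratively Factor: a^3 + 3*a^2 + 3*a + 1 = (a + 1)*(a^2 + 2*a + 1) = (a + 1)^2*(a + 1)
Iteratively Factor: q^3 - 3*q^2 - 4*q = (q + 1)*(q^2 - 4*q) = q*(q + 1)*(q - 4)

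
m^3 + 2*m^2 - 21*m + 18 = (m - 3)*(m - 1)*(m + 6)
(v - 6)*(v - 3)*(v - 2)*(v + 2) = v^4 - 9*v^3 + 14*v^2 + 36*v - 72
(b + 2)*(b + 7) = b^2 + 9*b + 14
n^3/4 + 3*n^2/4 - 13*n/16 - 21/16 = (n/4 + 1/4)*(n - 3/2)*(n + 7/2)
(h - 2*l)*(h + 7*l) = h^2 + 5*h*l - 14*l^2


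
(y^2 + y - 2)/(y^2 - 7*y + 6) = (y + 2)/(y - 6)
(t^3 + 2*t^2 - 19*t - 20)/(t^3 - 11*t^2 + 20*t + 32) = (t + 5)/(t - 8)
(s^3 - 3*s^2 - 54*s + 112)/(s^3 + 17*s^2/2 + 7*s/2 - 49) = 2*(s - 8)/(2*s + 7)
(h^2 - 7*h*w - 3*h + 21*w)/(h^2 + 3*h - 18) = (h - 7*w)/(h + 6)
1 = 1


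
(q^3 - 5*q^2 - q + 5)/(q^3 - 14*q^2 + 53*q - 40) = (q + 1)/(q - 8)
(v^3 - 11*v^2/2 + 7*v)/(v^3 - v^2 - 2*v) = (v - 7/2)/(v + 1)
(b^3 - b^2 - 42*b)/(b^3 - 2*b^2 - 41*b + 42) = b/(b - 1)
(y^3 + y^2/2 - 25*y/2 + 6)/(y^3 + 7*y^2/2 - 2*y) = (y - 3)/y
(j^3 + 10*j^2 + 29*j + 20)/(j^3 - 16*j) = (j^2 + 6*j + 5)/(j*(j - 4))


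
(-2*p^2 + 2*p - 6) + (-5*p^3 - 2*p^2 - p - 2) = -5*p^3 - 4*p^2 + p - 8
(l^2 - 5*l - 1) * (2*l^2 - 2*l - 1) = 2*l^4 - 12*l^3 + 7*l^2 + 7*l + 1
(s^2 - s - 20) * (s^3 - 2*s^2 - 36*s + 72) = s^5 - 3*s^4 - 54*s^3 + 148*s^2 + 648*s - 1440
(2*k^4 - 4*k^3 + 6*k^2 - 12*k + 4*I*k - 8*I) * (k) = 2*k^5 - 4*k^4 + 6*k^3 - 12*k^2 + 4*I*k^2 - 8*I*k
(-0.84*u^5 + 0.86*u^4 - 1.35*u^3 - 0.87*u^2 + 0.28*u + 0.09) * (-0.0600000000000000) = 0.0504*u^5 - 0.0516*u^4 + 0.081*u^3 + 0.0522*u^2 - 0.0168*u - 0.0054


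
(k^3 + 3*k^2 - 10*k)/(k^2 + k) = (k^2 + 3*k - 10)/(k + 1)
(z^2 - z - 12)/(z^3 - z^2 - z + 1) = (z^2 - z - 12)/(z^3 - z^2 - z + 1)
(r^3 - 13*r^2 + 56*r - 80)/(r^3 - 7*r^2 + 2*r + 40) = (r - 4)/(r + 2)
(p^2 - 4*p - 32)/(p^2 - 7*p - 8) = (p + 4)/(p + 1)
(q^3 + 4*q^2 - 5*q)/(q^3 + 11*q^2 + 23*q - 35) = q/(q + 7)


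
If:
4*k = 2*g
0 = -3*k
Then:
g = 0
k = 0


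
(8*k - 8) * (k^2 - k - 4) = 8*k^3 - 16*k^2 - 24*k + 32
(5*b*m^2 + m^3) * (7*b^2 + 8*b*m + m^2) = 35*b^3*m^2 + 47*b^2*m^3 + 13*b*m^4 + m^5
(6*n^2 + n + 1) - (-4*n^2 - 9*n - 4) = 10*n^2 + 10*n + 5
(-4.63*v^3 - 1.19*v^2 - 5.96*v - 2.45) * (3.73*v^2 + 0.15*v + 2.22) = -17.2699*v^5 - 5.1332*v^4 - 32.6879*v^3 - 12.6743*v^2 - 13.5987*v - 5.439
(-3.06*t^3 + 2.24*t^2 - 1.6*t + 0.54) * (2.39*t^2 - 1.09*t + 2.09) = -7.3134*t^5 + 8.689*t^4 - 12.661*t^3 + 7.7162*t^2 - 3.9326*t + 1.1286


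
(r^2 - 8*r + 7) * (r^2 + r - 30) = r^4 - 7*r^3 - 31*r^2 + 247*r - 210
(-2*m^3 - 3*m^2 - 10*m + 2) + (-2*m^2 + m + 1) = -2*m^3 - 5*m^2 - 9*m + 3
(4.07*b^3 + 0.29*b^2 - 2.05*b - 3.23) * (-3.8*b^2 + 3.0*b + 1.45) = -15.466*b^5 + 11.108*b^4 + 14.5615*b^3 + 6.5445*b^2 - 12.6625*b - 4.6835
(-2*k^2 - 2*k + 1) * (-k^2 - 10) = 2*k^4 + 2*k^3 + 19*k^2 + 20*k - 10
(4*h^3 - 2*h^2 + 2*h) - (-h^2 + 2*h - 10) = 4*h^3 - h^2 + 10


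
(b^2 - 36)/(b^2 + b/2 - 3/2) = 2*(b^2 - 36)/(2*b^2 + b - 3)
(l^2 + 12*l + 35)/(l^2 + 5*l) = (l + 7)/l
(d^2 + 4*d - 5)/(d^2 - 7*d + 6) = (d + 5)/(d - 6)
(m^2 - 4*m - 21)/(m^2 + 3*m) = (m - 7)/m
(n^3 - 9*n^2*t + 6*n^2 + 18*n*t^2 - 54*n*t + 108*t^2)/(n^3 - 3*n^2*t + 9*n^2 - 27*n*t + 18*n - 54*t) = (n - 6*t)/(n + 3)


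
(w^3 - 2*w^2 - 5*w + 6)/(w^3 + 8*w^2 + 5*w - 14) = (w - 3)/(w + 7)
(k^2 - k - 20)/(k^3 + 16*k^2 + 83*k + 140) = (k - 5)/(k^2 + 12*k + 35)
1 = 1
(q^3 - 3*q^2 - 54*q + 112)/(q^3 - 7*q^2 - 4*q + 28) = (q^2 - q - 56)/(q^2 - 5*q - 14)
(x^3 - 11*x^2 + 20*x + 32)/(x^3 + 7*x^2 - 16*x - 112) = (x^2 - 7*x - 8)/(x^2 + 11*x + 28)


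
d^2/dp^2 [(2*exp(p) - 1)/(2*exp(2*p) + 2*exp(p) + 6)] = (2*exp(4*p) - 6*exp(3*p) - 39*exp(2*p) + 5*exp(p) + 21)*exp(p)/(2*(exp(6*p) + 3*exp(5*p) + 12*exp(4*p) + 19*exp(3*p) + 36*exp(2*p) + 27*exp(p) + 27))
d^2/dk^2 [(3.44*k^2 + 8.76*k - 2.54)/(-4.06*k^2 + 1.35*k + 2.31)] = (5.6843418860808e-14*k^4 - 326.501952*k^3 + 57.63576*k^2 - 576.469656*k + 74.82534)/(66.923416*k^6 - 66.75858*k^5 - 92.033298*k^4 + 73.506285*k^3 + 52.363773*k^2 - 21.611205*k - 12.326391)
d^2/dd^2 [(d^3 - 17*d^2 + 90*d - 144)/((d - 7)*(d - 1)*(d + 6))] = 6*(-5*d^6 + 131*d^5 - 1249*d^4 + 4837*d^3 - 5382*d^2 + 3564*d - 43056)/(d^9 - 6*d^8 - 111*d^7 + 610*d^6 + 4047*d^5 - 19914*d^4 - 42965*d^3 + 201222*d^2 - 216972*d + 74088)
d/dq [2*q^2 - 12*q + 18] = 4*q - 12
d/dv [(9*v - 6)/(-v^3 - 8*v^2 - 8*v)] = 6*(3*v^3 + 9*v^2 - 16*v - 8)/(v^2*(v^4 + 16*v^3 + 80*v^2 + 128*v + 64))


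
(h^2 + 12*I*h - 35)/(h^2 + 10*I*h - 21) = (h + 5*I)/(h + 3*I)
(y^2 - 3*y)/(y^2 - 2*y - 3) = y/(y + 1)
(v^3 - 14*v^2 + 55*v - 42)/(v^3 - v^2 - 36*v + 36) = (v - 7)/(v + 6)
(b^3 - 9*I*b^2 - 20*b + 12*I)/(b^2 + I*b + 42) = (b^2 - 3*I*b - 2)/(b + 7*I)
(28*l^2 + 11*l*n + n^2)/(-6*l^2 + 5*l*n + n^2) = (28*l^2 + 11*l*n + n^2)/(-6*l^2 + 5*l*n + n^2)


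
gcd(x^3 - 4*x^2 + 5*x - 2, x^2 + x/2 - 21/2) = 1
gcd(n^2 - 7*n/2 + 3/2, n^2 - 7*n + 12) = n - 3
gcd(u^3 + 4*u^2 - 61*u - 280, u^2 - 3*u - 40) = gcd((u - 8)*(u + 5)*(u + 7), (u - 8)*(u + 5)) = u^2 - 3*u - 40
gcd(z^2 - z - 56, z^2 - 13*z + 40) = z - 8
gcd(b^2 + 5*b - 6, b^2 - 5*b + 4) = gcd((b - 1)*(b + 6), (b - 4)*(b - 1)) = b - 1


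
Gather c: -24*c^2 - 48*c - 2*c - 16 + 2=-24*c^2 - 50*c - 14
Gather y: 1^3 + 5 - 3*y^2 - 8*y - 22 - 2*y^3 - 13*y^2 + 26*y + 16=-2*y^3 - 16*y^2 + 18*y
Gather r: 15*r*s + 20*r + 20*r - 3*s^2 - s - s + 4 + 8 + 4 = r*(15*s + 40) - 3*s^2 - 2*s + 16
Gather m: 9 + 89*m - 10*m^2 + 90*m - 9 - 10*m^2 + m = -20*m^2 + 180*m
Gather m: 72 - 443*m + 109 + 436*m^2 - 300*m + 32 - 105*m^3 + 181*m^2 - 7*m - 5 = -105*m^3 + 617*m^2 - 750*m + 208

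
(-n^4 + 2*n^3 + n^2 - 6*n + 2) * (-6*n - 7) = 6*n^5 - 5*n^4 - 20*n^3 + 29*n^2 + 30*n - 14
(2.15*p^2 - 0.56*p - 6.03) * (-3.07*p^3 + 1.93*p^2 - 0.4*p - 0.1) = -6.6005*p^5 + 5.8687*p^4 + 16.5713*p^3 - 11.6289*p^2 + 2.468*p + 0.603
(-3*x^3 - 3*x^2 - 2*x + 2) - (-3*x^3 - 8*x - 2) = -3*x^2 + 6*x + 4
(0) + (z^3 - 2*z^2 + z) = z^3 - 2*z^2 + z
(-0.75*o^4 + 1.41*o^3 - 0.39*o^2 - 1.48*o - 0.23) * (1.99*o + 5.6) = -1.4925*o^5 - 1.3941*o^4 + 7.1199*o^3 - 5.1292*o^2 - 8.7457*o - 1.288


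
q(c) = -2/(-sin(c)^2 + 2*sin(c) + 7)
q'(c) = -2*(2*sin(c)*cos(c) - 2*cos(c))/(-sin(c)^2 + 2*sin(c) + 7)^2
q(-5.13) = -0.25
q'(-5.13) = 0.00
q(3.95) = -0.40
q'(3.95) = -0.19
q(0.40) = -0.26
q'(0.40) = 0.04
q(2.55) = -0.26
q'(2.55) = -0.02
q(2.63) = -0.26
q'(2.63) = -0.03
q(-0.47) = -0.34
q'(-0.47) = 0.15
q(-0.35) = -0.32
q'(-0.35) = 0.13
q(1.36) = -0.25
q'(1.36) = 0.00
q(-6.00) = -0.27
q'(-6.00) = 0.05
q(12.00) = -0.35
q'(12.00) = 0.16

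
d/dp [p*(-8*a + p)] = -8*a + 2*p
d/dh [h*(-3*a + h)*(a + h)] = -3*a^2 - 4*a*h + 3*h^2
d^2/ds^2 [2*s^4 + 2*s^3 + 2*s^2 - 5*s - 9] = 24*s^2 + 12*s + 4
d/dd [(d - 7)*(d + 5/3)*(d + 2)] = 3*d^2 - 20*d/3 - 67/3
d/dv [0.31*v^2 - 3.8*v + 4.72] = 0.62*v - 3.8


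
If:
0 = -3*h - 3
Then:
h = -1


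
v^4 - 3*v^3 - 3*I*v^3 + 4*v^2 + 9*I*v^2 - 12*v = v*(v - 3)*(v - 4*I)*(v + I)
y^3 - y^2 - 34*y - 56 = (y - 7)*(y + 2)*(y + 4)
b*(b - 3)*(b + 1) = b^3 - 2*b^2 - 3*b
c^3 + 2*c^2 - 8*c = c*(c - 2)*(c + 4)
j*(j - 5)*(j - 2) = j^3 - 7*j^2 + 10*j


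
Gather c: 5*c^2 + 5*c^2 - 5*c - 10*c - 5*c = 10*c^2 - 20*c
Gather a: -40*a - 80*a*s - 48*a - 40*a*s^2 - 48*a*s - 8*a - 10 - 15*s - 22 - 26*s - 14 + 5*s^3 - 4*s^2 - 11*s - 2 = a*(-40*s^2 - 128*s - 96) + 5*s^3 - 4*s^2 - 52*s - 48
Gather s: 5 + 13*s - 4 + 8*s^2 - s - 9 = 8*s^2 + 12*s - 8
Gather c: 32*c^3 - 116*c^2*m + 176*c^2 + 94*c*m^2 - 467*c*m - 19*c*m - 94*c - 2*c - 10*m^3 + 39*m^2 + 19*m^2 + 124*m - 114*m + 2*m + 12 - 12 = 32*c^3 + c^2*(176 - 116*m) + c*(94*m^2 - 486*m - 96) - 10*m^3 + 58*m^2 + 12*m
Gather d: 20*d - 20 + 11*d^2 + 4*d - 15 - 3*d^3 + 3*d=-3*d^3 + 11*d^2 + 27*d - 35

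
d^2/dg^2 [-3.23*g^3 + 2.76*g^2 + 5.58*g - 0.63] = 5.52 - 19.38*g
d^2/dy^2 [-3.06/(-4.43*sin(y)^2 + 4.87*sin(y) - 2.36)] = (-240.208776*sin(y)^4 + 198.050238*sin(y)^3 + 415.706202*sin(y)^2 - 431.269668*sin(y) + 81.164052)/(4.43*sin(y)^2 - 4.87*sin(y) + 2.36)^3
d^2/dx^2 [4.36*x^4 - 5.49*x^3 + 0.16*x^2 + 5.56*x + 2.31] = 52.32*x^2 - 32.94*x + 0.32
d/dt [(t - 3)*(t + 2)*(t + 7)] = 3*t^2 + 12*t - 13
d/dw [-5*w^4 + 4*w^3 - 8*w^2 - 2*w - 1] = -20*w^3 + 12*w^2 - 16*w - 2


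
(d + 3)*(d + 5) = d^2 + 8*d + 15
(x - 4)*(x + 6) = x^2 + 2*x - 24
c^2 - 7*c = c*(c - 7)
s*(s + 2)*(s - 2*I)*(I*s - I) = I*s^4 + 2*s^3 + I*s^3 + 2*s^2 - 2*I*s^2 - 4*s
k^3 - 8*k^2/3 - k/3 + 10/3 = (k - 2)*(k - 5/3)*(k + 1)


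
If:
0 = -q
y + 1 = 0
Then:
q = 0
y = -1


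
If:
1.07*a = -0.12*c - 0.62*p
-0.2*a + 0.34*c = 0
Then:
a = -0.543579164517793*p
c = -0.319752449716349*p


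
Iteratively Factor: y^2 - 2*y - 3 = (y - 3)*(y + 1)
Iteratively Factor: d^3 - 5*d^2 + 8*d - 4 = (d - 2)*(d^2 - 3*d + 2) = (d - 2)^2*(d - 1)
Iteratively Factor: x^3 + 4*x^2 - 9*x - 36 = (x + 4)*(x^2 - 9) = (x - 3)*(x + 4)*(x + 3)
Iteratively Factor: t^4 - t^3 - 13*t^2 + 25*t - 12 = (t - 1)*(t^3 - 13*t + 12) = (t - 1)*(t + 4)*(t^2 - 4*t + 3) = (t - 1)^2*(t + 4)*(t - 3)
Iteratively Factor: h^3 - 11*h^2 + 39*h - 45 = (h - 3)*(h^2 - 8*h + 15) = (h - 5)*(h - 3)*(h - 3)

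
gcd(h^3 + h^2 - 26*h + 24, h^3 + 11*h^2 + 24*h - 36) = h^2 + 5*h - 6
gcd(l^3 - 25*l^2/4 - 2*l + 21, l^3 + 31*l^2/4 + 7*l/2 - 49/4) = l + 7/4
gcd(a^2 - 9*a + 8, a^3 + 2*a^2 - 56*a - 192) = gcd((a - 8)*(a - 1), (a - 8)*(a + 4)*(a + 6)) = a - 8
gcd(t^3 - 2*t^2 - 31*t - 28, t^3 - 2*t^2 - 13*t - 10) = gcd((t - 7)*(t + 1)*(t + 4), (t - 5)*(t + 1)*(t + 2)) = t + 1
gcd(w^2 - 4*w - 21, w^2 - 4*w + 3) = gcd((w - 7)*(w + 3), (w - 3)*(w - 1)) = 1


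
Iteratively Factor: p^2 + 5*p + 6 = (p + 2)*(p + 3)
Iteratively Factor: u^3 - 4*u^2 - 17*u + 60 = (u - 3)*(u^2 - u - 20) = (u - 3)*(u + 4)*(u - 5)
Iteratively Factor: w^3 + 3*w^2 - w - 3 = (w - 1)*(w^2 + 4*w + 3) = (w - 1)*(w + 3)*(w + 1)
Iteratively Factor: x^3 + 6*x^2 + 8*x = (x + 4)*(x^2 + 2*x) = (x + 2)*(x + 4)*(x)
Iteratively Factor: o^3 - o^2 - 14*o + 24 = (o + 4)*(o^2 - 5*o + 6) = (o - 3)*(o + 4)*(o - 2)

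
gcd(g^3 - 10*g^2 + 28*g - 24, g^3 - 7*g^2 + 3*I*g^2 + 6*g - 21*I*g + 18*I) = g - 6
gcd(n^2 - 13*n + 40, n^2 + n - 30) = n - 5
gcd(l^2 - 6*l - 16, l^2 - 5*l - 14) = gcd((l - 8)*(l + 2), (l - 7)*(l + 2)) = l + 2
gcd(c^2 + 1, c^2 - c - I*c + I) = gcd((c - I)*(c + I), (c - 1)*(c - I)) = c - I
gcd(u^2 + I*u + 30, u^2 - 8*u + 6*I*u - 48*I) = u + 6*I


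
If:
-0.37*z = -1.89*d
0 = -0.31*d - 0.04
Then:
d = -0.13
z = -0.66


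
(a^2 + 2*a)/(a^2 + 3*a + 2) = a/(a + 1)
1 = 1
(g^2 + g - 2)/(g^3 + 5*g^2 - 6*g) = (g + 2)/(g*(g + 6))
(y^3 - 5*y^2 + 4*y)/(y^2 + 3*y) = (y^2 - 5*y + 4)/(y + 3)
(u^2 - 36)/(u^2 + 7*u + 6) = (u - 6)/(u + 1)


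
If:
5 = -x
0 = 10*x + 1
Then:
No Solution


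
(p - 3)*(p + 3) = p^2 - 9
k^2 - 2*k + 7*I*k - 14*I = (k - 2)*(k + 7*I)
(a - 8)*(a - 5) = a^2 - 13*a + 40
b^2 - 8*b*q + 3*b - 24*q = (b + 3)*(b - 8*q)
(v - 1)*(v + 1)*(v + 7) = v^3 + 7*v^2 - v - 7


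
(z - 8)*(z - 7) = z^2 - 15*z + 56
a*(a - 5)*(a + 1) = a^3 - 4*a^2 - 5*a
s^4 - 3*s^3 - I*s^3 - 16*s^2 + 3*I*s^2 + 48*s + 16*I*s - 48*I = (s - 4)*(s - 3)*(s + 4)*(s - I)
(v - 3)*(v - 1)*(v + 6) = v^3 + 2*v^2 - 21*v + 18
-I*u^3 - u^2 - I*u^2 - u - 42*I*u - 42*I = (u - 7*I)*(u + 6*I)*(-I*u - I)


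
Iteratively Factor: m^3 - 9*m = (m + 3)*(m^2 - 3*m) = (m - 3)*(m + 3)*(m)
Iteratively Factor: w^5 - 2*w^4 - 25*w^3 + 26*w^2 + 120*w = (w - 5)*(w^4 + 3*w^3 - 10*w^2 - 24*w) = (w - 5)*(w - 3)*(w^3 + 6*w^2 + 8*w) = (w - 5)*(w - 3)*(w + 2)*(w^2 + 4*w) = (w - 5)*(w - 3)*(w + 2)*(w + 4)*(w)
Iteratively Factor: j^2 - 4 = (j - 2)*(j + 2)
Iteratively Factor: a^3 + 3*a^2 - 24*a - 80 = (a - 5)*(a^2 + 8*a + 16) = (a - 5)*(a + 4)*(a + 4)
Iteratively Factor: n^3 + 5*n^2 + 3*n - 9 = (n + 3)*(n^2 + 2*n - 3) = (n - 1)*(n + 3)*(n + 3)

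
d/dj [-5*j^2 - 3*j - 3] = -10*j - 3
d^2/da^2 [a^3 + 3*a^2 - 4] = 6*a + 6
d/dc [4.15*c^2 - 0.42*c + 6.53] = 8.3*c - 0.42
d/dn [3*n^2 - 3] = 6*n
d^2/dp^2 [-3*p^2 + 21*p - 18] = -6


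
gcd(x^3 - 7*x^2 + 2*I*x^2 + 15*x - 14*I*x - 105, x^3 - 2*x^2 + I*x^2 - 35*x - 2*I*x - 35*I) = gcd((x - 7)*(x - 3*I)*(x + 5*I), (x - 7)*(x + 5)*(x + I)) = x - 7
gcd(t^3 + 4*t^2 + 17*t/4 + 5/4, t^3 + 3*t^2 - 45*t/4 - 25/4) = t + 1/2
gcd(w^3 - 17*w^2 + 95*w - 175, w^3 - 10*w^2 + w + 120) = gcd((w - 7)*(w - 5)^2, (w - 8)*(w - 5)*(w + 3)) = w - 5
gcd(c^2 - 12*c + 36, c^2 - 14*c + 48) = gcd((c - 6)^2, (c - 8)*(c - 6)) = c - 6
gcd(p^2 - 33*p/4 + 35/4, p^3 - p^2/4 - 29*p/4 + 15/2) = p - 5/4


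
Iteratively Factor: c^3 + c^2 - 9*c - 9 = (c + 3)*(c^2 - 2*c - 3) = (c - 3)*(c + 3)*(c + 1)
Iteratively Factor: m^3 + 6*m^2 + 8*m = (m + 4)*(m^2 + 2*m) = m*(m + 4)*(m + 2)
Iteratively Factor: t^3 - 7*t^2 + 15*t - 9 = (t - 3)*(t^2 - 4*t + 3) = (t - 3)^2*(t - 1)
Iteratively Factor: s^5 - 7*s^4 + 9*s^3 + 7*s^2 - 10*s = (s)*(s^4 - 7*s^3 + 9*s^2 + 7*s - 10) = s*(s - 1)*(s^3 - 6*s^2 + 3*s + 10) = s*(s - 2)*(s - 1)*(s^2 - 4*s - 5) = s*(s - 5)*(s - 2)*(s - 1)*(s + 1)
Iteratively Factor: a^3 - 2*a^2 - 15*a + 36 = (a - 3)*(a^2 + a - 12) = (a - 3)*(a + 4)*(a - 3)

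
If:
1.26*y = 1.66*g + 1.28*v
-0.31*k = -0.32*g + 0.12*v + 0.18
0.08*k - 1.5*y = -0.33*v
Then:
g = -3.94998100962729*y - 0.152187195534785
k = -6.44140231517413*y - 0.814142047987846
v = 6.1070066218604*y + 0.197367769209175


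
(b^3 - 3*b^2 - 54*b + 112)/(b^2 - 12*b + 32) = (b^2 + 5*b - 14)/(b - 4)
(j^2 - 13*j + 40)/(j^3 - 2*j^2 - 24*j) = (-j^2 + 13*j - 40)/(j*(-j^2 + 2*j + 24))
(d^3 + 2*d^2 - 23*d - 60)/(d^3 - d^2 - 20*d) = (d + 3)/d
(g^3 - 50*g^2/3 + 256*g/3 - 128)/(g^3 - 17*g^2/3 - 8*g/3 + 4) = (3*g^2 - 32*g + 64)/(3*g^2 + g - 2)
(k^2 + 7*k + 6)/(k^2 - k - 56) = (k^2 + 7*k + 6)/(k^2 - k - 56)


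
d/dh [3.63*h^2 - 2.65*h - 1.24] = 7.26*h - 2.65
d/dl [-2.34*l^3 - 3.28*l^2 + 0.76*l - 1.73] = -7.02*l^2 - 6.56*l + 0.76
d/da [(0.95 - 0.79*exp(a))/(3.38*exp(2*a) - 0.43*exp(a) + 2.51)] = (2.6702*exp(2*a) - 6.422*exp(a) - 1.5744)*exp(a)/(11.4244*exp(4*a) - 2.9068*exp(3*a) + 17.1525*exp(2*a) - 2.1586*exp(a) + 6.3001)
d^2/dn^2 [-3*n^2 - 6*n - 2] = -6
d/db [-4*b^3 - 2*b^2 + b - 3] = -12*b^2 - 4*b + 1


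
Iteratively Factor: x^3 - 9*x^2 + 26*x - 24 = (x - 3)*(x^2 - 6*x + 8) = (x - 4)*(x - 3)*(x - 2)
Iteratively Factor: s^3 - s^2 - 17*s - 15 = (s - 5)*(s^2 + 4*s + 3) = (s - 5)*(s + 1)*(s + 3)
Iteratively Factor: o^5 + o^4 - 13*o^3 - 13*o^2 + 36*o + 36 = (o + 1)*(o^4 - 13*o^2 + 36) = (o + 1)*(o + 3)*(o^3 - 3*o^2 - 4*o + 12) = (o - 3)*(o + 1)*(o + 3)*(o^2 - 4) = (o - 3)*(o + 1)*(o + 2)*(o + 3)*(o - 2)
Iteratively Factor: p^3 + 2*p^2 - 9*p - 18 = (p - 3)*(p^2 + 5*p + 6) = (p - 3)*(p + 2)*(p + 3)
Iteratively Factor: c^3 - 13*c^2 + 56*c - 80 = (c - 4)*(c^2 - 9*c + 20) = (c - 5)*(c - 4)*(c - 4)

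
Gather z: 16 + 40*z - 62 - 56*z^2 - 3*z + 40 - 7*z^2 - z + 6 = -63*z^2 + 36*z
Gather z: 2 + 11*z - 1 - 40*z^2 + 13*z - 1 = -40*z^2 + 24*z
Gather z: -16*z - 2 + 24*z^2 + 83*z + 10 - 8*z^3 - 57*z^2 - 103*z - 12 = -8*z^3 - 33*z^2 - 36*z - 4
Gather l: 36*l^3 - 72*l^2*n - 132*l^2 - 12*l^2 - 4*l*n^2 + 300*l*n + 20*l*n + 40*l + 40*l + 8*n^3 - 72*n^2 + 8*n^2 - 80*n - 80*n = 36*l^3 + l^2*(-72*n - 144) + l*(-4*n^2 + 320*n + 80) + 8*n^3 - 64*n^2 - 160*n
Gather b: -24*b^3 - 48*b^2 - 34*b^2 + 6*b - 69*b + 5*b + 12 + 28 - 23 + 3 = -24*b^3 - 82*b^2 - 58*b + 20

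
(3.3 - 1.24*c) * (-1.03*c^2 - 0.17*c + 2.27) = 1.2772*c^3 - 3.1882*c^2 - 3.3758*c + 7.491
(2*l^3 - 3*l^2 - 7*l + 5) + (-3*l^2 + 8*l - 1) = 2*l^3 - 6*l^2 + l + 4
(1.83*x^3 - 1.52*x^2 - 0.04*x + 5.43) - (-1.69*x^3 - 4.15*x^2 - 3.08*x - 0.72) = 3.52*x^3 + 2.63*x^2 + 3.04*x + 6.15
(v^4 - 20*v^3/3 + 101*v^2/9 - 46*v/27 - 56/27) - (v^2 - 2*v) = v^4 - 20*v^3/3 + 92*v^2/9 + 8*v/27 - 56/27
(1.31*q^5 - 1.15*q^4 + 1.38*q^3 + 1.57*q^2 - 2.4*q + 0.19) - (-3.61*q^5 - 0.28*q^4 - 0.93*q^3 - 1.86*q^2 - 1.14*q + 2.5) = 4.92*q^5 - 0.87*q^4 + 2.31*q^3 + 3.43*q^2 - 1.26*q - 2.31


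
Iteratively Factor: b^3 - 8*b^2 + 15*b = (b - 5)*(b^2 - 3*b) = b*(b - 5)*(b - 3)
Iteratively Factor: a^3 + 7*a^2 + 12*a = (a + 4)*(a^2 + 3*a) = a*(a + 4)*(a + 3)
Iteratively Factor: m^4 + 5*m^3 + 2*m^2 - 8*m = (m)*(m^3 + 5*m^2 + 2*m - 8) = m*(m + 4)*(m^2 + m - 2) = m*(m - 1)*(m + 4)*(m + 2)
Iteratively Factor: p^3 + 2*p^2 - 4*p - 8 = (p - 2)*(p^2 + 4*p + 4) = (p - 2)*(p + 2)*(p + 2)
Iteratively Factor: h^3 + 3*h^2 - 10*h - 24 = (h - 3)*(h^2 + 6*h + 8) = (h - 3)*(h + 2)*(h + 4)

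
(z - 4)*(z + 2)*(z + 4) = z^3 + 2*z^2 - 16*z - 32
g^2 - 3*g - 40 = (g - 8)*(g + 5)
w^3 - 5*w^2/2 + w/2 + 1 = (w - 2)*(w - 1)*(w + 1/2)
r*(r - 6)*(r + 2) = r^3 - 4*r^2 - 12*r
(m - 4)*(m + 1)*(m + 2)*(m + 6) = m^4 + 5*m^3 - 16*m^2 - 68*m - 48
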